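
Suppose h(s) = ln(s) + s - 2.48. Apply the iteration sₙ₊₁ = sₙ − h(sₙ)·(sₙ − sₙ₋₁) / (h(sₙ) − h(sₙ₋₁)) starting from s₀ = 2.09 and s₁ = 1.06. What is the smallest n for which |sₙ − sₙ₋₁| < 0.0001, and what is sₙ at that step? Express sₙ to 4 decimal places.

n = 5, sₙ = 1.8596

h(2.09) = 0.347164, h(1.06) = -1.361731
s₂ = 1.060000 − (-1.361731)·(-1.030000)/(-1.708895) = 1.880754;  |Δ| = 0.820754
h(1.880754) = 0.032427
s₃ = 1.880754 − 0.032427·(0.820754)/(1.394158) = 1.861664;  |Δ| = 0.019090
h(1.861664) = 0.003135
s₄ = 1.861664 − 0.003135·(-0.019090)/(-0.029292) = 1.859621;  |Δ| = 0.002043
h(1.859621) = -0.000006
s₅ = 1.859621 − (-0.000006)·(-0.002043)/(-0.003141) = 1.859625;  |Δ| = 0.000004
|s₅ − s₄| = 0.000004 < 0.0001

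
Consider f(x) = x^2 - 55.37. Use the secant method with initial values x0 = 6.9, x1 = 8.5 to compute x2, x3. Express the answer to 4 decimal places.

7.4039, 7.4386

f(6.9) = -7.760000, f(8.5) = 16.880000
x2 = 8.500000 − 16.880000·(8.500000 − 6.900000) / (16.880000 − (-7.760000)) = 8.500000 − (27.008000)/(24.640000) = 7.403896
f(7.403896) = -0.552322
x3 = 7.403896 − (-0.552322)·(7.403896 − 8.500000) / (-0.552322 − 16.880000) = 7.403896 − (0.605403)/(-17.432322) = 7.438625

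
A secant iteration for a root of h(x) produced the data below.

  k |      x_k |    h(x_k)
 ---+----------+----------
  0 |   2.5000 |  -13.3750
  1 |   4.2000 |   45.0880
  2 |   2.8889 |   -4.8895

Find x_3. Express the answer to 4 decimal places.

3.0172

x_3 = 2.8889 − (-4.8895)·(2.8889 − 4.2000) / (-4.8895 − 45.0880)
   = 2.8889 − (6.410623)/(-49.977500) = 3.017170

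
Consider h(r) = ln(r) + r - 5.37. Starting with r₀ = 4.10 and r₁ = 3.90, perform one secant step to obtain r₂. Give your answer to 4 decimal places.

h(4.10) = 0.140987, h(3.90) = -0.109023
r₂ = 3.900000 − (-0.109023)·(3.900000 − 4.100000) / (-0.109023 − 0.140987) = 3.900000 − (0.021805)/(-0.250010) = 3.987215

3.9872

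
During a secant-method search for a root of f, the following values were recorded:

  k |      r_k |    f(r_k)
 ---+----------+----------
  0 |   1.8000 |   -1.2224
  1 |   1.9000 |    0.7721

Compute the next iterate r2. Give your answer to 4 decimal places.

r2 = 1.9000 − 0.7721·(1.9000 − 1.8000) / (0.7721 − (-1.2224))
   = 1.9000 − (0.077210)/(1.994500) = 1.861289

1.8613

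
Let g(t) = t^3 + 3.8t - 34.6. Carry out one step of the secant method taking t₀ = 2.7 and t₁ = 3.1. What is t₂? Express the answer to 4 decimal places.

g(2.7) = -4.657000, g(3.1) = 6.971000
t₂ = 3.100000 − 6.971000·(3.100000 − 2.700000) / (6.971000 − (-4.657000)) = 3.100000 − (2.788400)/(11.628000) = 2.860200

2.8602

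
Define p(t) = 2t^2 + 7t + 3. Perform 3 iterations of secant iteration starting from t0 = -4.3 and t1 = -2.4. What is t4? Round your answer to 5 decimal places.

p(-4.3) = 9.8800000, p(-2.4) = -2.2800000
t2 = -2.4000000 − (-2.2800000)·(-2.4000000 − (-4.3000000)) / (-2.2800000 − 9.8800000) = -2.4000000 − (-4.3320000)/(-12.1600000) = -2.7562500
p(-2.7562500) = -1.0999219
t3 = -2.7562500 − (-1.0999219)·(-2.7562500 − (-2.4000000)) / (-1.0999219 − (-2.2800000)) = -2.7562500 − (0.3918472)/(1.1800781) = -3.0883019
p(-3.0883019) = 0.4571039
t4 = -3.0883019 − 0.4571039·(-3.0883019 − (-2.7562500)) / (0.4571039 − (-1.0999219)) = -3.0883019 − (-0.1517822)/(1.5570258) = -2.9908197

-2.99082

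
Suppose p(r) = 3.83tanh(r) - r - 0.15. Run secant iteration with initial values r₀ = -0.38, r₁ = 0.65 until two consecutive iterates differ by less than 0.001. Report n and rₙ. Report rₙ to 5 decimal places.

n = 5, rₙ = 0.05307

p(-0.38) = -1.1591696, p(0.65) = 1.3894960
r₂ = 0.6500000 − 1.3894960·(1.0300000)/(2.5486656) = 0.0884588;  |Δ| = 0.5615412
p(0.0884588) = 0.0994573
r₃ = 0.0884588 − 0.0994573·(-0.5615412)/(-1.2900386) = 0.0451659;  |Δ| = 0.0432928
p(0.0451659) = -0.0222979
r₄ = 0.0451659 − (-0.0222979)·(-0.0432928)/(-0.1217552) = 0.0530945;  |Δ| = 0.0079285
p(0.0530945) = 0.0000665
r₅ = 0.0530945 − 0.0000665·(0.0079285)/(0.0223644) = 0.0530709;  |Δ| = 0.0000236
|r₅ − r₄| = 0.0000236 < 0.001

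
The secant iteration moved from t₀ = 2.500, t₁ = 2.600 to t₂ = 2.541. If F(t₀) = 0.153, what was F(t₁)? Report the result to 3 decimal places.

-0.220

The secant line through (2.500, 0.153) and (2.600, F(t₁)) crosses zero at t₂ = 2.541.
So (2.500, 0.153), (2.600, F(t₁)), (2.541, 0) are collinear:
F(t₁) = 0.153 · (2.600 − 2.541) / (2.500 − 2.541) = 0.153 · (0.05900)/(-0.04100) = -0.22017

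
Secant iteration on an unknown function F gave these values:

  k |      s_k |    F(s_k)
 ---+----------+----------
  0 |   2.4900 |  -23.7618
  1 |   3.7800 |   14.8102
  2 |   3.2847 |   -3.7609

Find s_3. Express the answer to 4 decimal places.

3.3850

s_3 = 3.2847 − (-3.7609)·(3.2847 − 3.7800) / (-3.7609 − 14.8102)
   = 3.2847 − (1.862774)/(-18.571100) = 3.385005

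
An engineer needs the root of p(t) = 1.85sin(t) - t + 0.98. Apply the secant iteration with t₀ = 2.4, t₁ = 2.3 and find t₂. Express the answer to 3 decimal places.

p(2.4) = -0.17039, p(2.3) = 0.05955
t₂ = 2.30000 − 0.05955·(2.30000 − 2.40000) / (0.05955 − (-0.17039)) = 2.30000 − (-0.00596)/(0.22995) = 2.32590

2.326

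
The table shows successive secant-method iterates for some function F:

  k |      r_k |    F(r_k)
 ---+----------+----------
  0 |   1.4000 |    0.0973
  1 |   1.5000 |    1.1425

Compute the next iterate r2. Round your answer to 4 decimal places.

r2 = 1.5000 − 1.1425·(1.5000 − 1.4000) / (1.1425 − 0.0973)
   = 1.5000 − (0.114250)/(1.045200) = 1.390691

1.3907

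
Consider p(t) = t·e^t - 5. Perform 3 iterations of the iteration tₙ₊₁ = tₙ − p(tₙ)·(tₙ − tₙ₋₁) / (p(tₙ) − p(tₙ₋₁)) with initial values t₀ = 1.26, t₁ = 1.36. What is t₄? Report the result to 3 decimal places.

p(1.26) = -0.55797, p(1.36) = 0.29882
t₂ = 1.36000 − 0.29882·(1.36000 − 1.26000) / (0.29882 − (-0.55797)) = 1.36000 − (0.02988)/(0.85679) = 1.32512
p(1.32512) = -0.01403
t₃ = 1.32512 − (-0.01403)·(1.32512 − 1.36000) / (-0.01403 − 0.29882) = 1.32512 − (0.00049)/(-0.31285) = 1.32669
p(1.32669) = -0.00033
t₄ = 1.32669 − (-0.00033)·(1.32669 − 1.32512) / (-0.00033 − (-0.01403)) = 1.32669 − (0.00000)/(0.01370) = 1.32672

1.327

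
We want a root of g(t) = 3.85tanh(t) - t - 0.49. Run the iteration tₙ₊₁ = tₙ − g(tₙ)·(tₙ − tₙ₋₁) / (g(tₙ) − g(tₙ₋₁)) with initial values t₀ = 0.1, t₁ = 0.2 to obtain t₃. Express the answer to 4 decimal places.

0.1743

g(0.1) = -0.206278, g(0.2) = 0.069895
t₂ = 0.200000 − 0.069895·(0.200000 − 0.100000) / (0.069895 − (-0.206278)) = 0.200000 − (0.006989)/(0.276173) = 0.174692
g(0.174692) = 0.001112
t₃ = 0.174692 − 0.001112·(0.174692 − 0.200000) / (0.001112 − 0.069895) = 0.174692 − (-0.000028)/(-0.068783) = 0.174282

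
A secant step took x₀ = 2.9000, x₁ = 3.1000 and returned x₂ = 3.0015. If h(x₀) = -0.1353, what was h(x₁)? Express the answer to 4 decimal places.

0.1313

The secant line through (2.9000, -0.1353) and (3.1000, h(x₁)) crosses zero at x₂ = 3.0015.
So (2.9000, -0.1353), (3.1000, h(x₁)), (3.0015, 0) are collinear:
h(x₁) = -0.1353 · (3.1000 − 3.0015) / (2.9000 − 3.0015) = -0.1353 · (0.098500)/(-0.101500) = 0.131301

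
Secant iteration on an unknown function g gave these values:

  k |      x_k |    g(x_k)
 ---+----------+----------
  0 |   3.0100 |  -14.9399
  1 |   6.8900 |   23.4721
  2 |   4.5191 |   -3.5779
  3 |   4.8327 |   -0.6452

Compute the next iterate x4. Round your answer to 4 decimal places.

4.9017

x4 = 4.8327 − (-0.6452)·(4.8327 − 4.5191) / (-0.6452 − (-3.5779))
   = 4.8327 − (-0.202335)/(2.932700) = 4.901693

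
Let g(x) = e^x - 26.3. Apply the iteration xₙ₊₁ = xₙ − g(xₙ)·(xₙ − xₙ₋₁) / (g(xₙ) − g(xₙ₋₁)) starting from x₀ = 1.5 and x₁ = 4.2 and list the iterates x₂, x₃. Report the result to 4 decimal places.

2.4470, 2.9159

g(1.5) = -21.818311, g(4.2) = 40.386331
x₂ = 4.200000 − 40.386331·(4.200000 − 1.500000) / (40.386331 − (-21.818311)) = 4.200000 − (109.043094)/(62.204642) = 2.447026
g(2.447026) = -14.746061
x₃ = 2.447026 − (-14.746061)·(2.447026 − 4.200000) / (-14.746061 − 40.386331) = 2.447026 − (25.849455)/(-55.132392) = 2.915888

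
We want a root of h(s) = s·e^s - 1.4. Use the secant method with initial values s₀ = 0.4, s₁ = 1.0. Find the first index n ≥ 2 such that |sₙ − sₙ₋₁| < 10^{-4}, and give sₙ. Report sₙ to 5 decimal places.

n = 6, sₙ = 0.69718

h(0.4) = -0.8032701, h(1.0) = 1.3182818
s₂ = 1.0000000 − 1.3182818·(0.6000000)/(2.1215519) = 0.6271743;  |Δ| = 0.3728257
h(0.6271743) = -0.2257337
s₃ = 0.6271743 − (-0.2257337)·(-0.3728257)/(-1.5440156) = 0.6816811;  |Δ| = 0.0545068
h(0.6816811) = -0.0521810
s₄ = 0.6816811 − (-0.0521810)·(0.0545068)/(0.1735527) = 0.6980693;  |Δ| = 0.0163882
h(0.6980693) = 0.0030275
s₅ = 0.6980693 − 0.0030275·(0.0163882)/(0.0552085) = 0.6971706;  |Δ| = 0.0008987
h(0.6971706) = -0.0000374
s₆ = 0.6971706 − (-0.0000374)·(-0.0008987)/(-0.0030649) = 0.6971816;  |Δ| = 0.0000110
|s₆ − s₅| = 0.0000110 < 10^{-4}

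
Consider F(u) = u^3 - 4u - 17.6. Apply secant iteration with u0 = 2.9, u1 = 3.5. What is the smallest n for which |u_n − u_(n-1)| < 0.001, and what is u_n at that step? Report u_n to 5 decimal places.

n = 5, u_n = 3.10839

F(2.9) = -4.8110000, F(3.5) = 11.2750000
u2 = 3.5000000 − 11.2750000·(0.6000000)/(16.0860000) = 3.0794480;  |Δ| = 0.4205520
F(3.0794480) = -0.7153875
u3 = 3.0794480 − (-0.7153875)·(-0.4205520)/(-11.9903875) = 3.1045395;  |Δ| = 0.0250916
F(3.1045395) = -0.0960915
u4 = 3.1045395 − (-0.0960915)·(0.0250916)/(0.6192959) = 3.1084328;  |Δ| = 0.0038933
F(3.1084328) = 0.0010486
u5 = 3.1084328 − 0.0010486·(0.0038933)/(0.0971401) = 3.1083908;  |Δ| = 0.0000420
|u5 − u4| = 0.0000420 < 0.001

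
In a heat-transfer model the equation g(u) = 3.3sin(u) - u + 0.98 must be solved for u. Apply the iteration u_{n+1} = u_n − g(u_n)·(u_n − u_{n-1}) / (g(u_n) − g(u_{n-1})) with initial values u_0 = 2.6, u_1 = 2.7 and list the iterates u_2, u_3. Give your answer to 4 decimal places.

g(2.6) = 0.081155, g(2.7) = -0.309646
u_2 = 2.700000 − (-0.309646)·(2.700000 − 2.600000) / (-0.309646 − 0.081155) = 2.700000 − (-0.030965)/(-0.390801) = 2.620766
g(2.620766) = 0.001304
u_3 = 2.620766 − 0.001304·(2.620766 − 2.700000) / (0.001304 − (-0.309646)) = 2.620766 − (-0.000103)/(0.310951) = 2.621099

2.6208, 2.6211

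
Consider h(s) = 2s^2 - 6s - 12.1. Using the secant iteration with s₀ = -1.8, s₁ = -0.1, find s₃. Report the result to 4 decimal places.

-1.4131

h(-1.8) = 5.180000, h(-0.1) = -11.480000
s₂ = -0.100000 − (-11.480000)·(-0.100000 − (-1.800000)) / (-11.480000 − 5.180000) = -0.100000 − (-19.516000)/(-16.660000) = -1.271429
h(-1.271429) = -1.238367
s₃ = -1.271429 − (-1.238367)·(-1.271429 − (-0.100000)) / (-1.238367 − (-11.480000)) = -1.271429 − (1.450659)/(10.241633) = -1.413072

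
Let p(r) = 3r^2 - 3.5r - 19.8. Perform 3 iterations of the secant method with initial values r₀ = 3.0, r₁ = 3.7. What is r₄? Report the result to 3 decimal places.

3.218

p(3.0) = -3.30000, p(3.7) = 8.32000
r₂ = 3.70000 − 8.32000·(3.70000 − 3.00000) / (8.32000 − (-3.30000)) = 3.70000 − (5.82400)/(11.62000) = 3.19880
p(3.19880) = -0.29891
r₃ = 3.19880 − (-0.29891)·(3.19880 − 3.70000) / (-0.29891 − 8.32000) = 3.19880 − (0.14982)/(-8.61891) = 3.21618
p(3.21618) = -0.02523
r₄ = 3.21618 − (-0.02523)·(3.21618 − 3.19880) / (-0.02523 − (-0.29891)) = 3.21618 − (-0.00044)/(0.27368) = 3.21778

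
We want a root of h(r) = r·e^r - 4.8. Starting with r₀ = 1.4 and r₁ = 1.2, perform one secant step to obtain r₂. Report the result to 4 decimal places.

1.2964

h(1.4) = 0.877280, h(1.2) = -0.815860
r₂ = 1.200000 − (-0.815860)·(1.200000 − 1.400000) / (-0.815860 − 0.877280) = 1.200000 − (0.163172)/(-1.693140) = 1.296372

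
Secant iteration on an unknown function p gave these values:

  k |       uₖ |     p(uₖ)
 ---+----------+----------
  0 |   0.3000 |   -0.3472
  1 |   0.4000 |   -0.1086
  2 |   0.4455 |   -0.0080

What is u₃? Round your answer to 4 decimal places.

u₃ = 0.4455 − (-0.0080)·(0.4455 − 0.4000) / (-0.0080 − (-0.1086))
   = 0.4455 − (-0.000364)/(0.100600) = 0.449118

0.4491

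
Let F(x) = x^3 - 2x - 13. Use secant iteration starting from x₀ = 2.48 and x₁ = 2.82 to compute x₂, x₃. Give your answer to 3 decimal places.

2.622, 2.633

F(2.48) = -2.70701, F(2.82) = 3.78577
x₂ = 2.82000 − 3.78577·(2.82000 − 2.48000) / (3.78577 − (-2.70701)) = 2.82000 − (1.28716)/(6.49278) = 2.62175
F(2.62175) = -0.22262
x₃ = 2.62175 − (-0.22262)·(2.62175 − 2.82000) / (-0.22262 − 3.78577) = 2.62175 − (0.04413)/(-4.00839) = 2.63277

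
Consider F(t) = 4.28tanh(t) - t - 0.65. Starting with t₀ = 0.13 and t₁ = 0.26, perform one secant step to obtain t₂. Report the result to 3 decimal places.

0.203

F(0.13) = -0.22671, F(0.26) = 0.17838
t₂ = 0.26000 − 0.17838·(0.26000 − 0.13000) / (0.17838 − (-0.22671)) = 0.26000 − (0.02319)/(0.40510) = 0.20275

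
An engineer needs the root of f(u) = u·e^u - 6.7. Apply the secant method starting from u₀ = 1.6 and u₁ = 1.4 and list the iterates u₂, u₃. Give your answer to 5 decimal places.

f(1.6) = 1.2248519, f(1.4) = -1.0227200
u₂ = 1.4000000 − (-1.0227200)·(1.4000000 − 1.6000000) / (-1.0227200 − 1.2248519) = 1.4000000 − (0.2045440)/(-2.2475719) = 1.4910067
f(1.4910067) = -0.0775979
u₃ = 1.4910067 − (-0.0775979)·(1.4910067 − 1.4000000) / (-0.0775979 − (-1.0227200)) = 1.4910067 − (-0.0070619)/(0.9451221) = 1.4984786

1.49101, 1.49848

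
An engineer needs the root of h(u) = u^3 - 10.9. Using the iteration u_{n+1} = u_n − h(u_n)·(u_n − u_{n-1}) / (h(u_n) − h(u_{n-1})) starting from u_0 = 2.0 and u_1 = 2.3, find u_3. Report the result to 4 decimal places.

h(2.0) = -2.900000, h(2.3) = 1.267000
u_2 = 2.300000 − 1.267000·(2.300000 − 2.000000) / (1.267000 − (-2.900000)) = 2.300000 − (0.380100)/(4.167000) = 2.208783
h(2.208783) = -0.123957
u_3 = 2.208783 − (-0.123957)·(2.208783 − 2.300000) / (-0.123957 − 1.267000) = 2.208783 − (0.011307)/(-1.390957) = 2.216912

2.2169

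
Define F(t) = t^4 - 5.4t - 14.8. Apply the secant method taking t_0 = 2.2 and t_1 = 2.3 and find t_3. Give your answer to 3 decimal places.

2.282

F(2.2) = -3.25440, F(2.3) = 0.76410
t_2 = 2.30000 − 0.76410·(2.30000 − 2.20000) / (0.76410 − (-3.25440)) = 2.30000 − (0.07641)/(4.01850) = 2.28099
F(2.28099) = -0.04721
t_3 = 2.28099 − (-0.04721)·(2.28099 − 2.30000) / (-0.04721 − 0.76410) = 2.28099 − (0.00090)/(-0.81131) = 2.28209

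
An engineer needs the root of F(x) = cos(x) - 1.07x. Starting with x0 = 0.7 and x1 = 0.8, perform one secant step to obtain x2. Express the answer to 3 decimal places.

F(0.7) = 0.01584, F(0.8) = -0.15929
x2 = 0.80000 − (-0.15929)·(0.80000 − 0.70000) / (-0.15929 − 0.01584) = 0.80000 − (-0.01593)/(-0.17514) = 0.70905

0.709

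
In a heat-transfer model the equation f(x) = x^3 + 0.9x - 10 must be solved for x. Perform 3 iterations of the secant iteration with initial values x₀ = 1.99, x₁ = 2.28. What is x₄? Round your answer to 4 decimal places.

f(1.99) = -0.328401, f(2.28) = 3.904352
x₂ = 2.280000 − 3.904352·(2.280000 − 1.990000) / (3.904352 − (-0.328401)) = 2.280000 − (1.132262)/(4.232753) = 2.012500
f(2.012500) = -0.037813
x₃ = 2.012500 − (-0.037813)·(2.012500 − 2.280000) / (-0.037813 − 3.904352) = 2.012500 − (0.010115)/(-3.942165) = 2.015066
f(2.015066) = -0.004288
x₄ = 2.015066 − (-0.004288)·(2.015066 − 2.012500) / (-0.004288 − (-0.037813)) = 2.015066 − (-0.000011)/(0.033525) = 2.015394

2.0154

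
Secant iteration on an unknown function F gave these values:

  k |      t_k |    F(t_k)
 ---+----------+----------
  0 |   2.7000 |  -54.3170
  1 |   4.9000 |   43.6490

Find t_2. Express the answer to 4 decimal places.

3.9198

t_2 = 4.9000 − 43.6490·(4.9000 − 2.7000) / (43.6490 − (-54.3170))
   = 4.9000 − (96.027800)/(97.966000) = 3.919784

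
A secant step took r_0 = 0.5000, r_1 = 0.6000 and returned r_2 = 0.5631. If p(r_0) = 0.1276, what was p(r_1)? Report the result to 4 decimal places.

The secant line through (0.5000, 0.1276) and (0.6000, p(r_1)) crosses zero at r_2 = 0.5631.
So (0.5000, 0.1276), (0.6000, p(r_1)), (0.5631, 0) are collinear:
p(r_1) = 0.1276 · (0.6000 − 0.5631) / (0.5000 − 0.5631) = 0.1276 · (0.036900)/(-0.063100) = -0.074619

-0.0746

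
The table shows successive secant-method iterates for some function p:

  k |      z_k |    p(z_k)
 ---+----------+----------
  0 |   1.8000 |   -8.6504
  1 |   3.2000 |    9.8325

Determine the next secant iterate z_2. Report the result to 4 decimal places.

2.4552

z_2 = 3.2000 − 9.8325·(3.2000 − 1.8000) / (9.8325 − (-8.6504))
   = 3.2000 − (13.765500)/(18.482900) = 2.455231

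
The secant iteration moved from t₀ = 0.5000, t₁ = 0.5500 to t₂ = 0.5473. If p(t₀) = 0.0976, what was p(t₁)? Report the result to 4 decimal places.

The secant line through (0.5000, 0.0976) and (0.5500, p(t₁)) crosses zero at t₂ = 0.5473.
So (0.5000, 0.0976), (0.5500, p(t₁)), (0.5473, 0) are collinear:
p(t₁) = 0.0976 · (0.5500 − 0.5473) / (0.5000 − 0.5473) = 0.0976 · (0.002700)/(-0.047300) = -0.005571

-0.0056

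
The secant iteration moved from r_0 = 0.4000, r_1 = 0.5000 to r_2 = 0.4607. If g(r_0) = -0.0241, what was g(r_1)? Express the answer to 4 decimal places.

0.0156

The secant line through (0.4000, -0.0241) and (0.5000, g(r_1)) crosses zero at r_2 = 0.4607.
So (0.4000, -0.0241), (0.5000, g(r_1)), (0.4607, 0) are collinear:
g(r_1) = -0.0241 · (0.5000 − 0.4607) / (0.4000 − 0.4607) = -0.0241 · (0.039300)/(-0.060700) = 0.015603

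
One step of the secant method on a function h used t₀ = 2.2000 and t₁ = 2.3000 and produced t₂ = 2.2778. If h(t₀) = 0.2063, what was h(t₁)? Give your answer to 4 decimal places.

The secant line through (2.2000, 0.2063) and (2.3000, h(t₁)) crosses zero at t₂ = 2.2778.
So (2.2000, 0.2063), (2.3000, h(t₁)), (2.2778, 0) are collinear:
h(t₁) = 0.2063 · (2.3000 − 2.2778) / (2.2000 − 2.2778) = 0.2063 · (0.022200)/(-0.077800) = -0.058867

-0.0589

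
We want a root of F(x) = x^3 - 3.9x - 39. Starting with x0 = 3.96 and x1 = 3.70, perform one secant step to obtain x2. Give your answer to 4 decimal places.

F(3.96) = 7.655136, F(3.70) = -2.777000
x2 = 3.700000 − (-2.777000)·(3.700000 − 3.960000) / (-2.777000 − 7.655136) = 3.700000 − (0.722020)/(-10.432136) = 3.769211

3.7692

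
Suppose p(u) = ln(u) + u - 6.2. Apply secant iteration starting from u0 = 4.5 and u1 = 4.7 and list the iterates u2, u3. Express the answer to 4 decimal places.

p(4.5) = -0.195923, p(4.7) = 0.047563
u2 = 4.700000 − 0.047563·(4.700000 − 4.500000) / (0.047563 − (-0.195923)) = 4.700000 − (0.009513)/(0.243485) = 4.660932
p(4.660932) = 0.000147
u3 = 4.660932 − 0.000147·(4.660932 − 4.700000) / (0.000147 − 0.047563) = 4.660932 − (-0.000006)/(-0.047415) = 4.660811

4.6609, 4.6608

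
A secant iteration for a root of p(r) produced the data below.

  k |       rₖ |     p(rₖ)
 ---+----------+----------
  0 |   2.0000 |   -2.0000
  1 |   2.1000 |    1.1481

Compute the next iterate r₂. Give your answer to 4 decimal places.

2.0635

r₂ = 2.1000 − 1.1481·(2.1000 − 2.0000) / (1.1481 − (-2.0000))
   = 2.1000 − (0.114810)/(3.148100) = 2.063530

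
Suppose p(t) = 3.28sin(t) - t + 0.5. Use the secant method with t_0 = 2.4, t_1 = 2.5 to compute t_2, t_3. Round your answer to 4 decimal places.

2.4895, 2.4898

p(2.4) = 0.315519, p(2.5) = -0.037011
t_2 = 2.500000 − (-0.037011)·(2.500000 − 2.400000) / (-0.037011 − 0.315519) = 2.500000 − (-0.003701)/(-0.352531) = 2.489501
p(2.489501) = 0.000967
t_3 = 2.489501 − 0.000967·(2.489501 − 2.500000) / (0.000967 − (-0.037011)) = 2.489501 − (-0.000010)/(0.037978) = 2.489769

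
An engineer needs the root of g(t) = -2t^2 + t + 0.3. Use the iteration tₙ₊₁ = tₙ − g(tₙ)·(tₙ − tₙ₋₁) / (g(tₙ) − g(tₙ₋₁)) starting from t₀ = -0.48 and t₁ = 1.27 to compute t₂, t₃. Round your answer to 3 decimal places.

g(-0.48) = -0.64080, g(1.27) = -1.65580
t₂ = 1.27000 − (-1.65580)·(1.27000 − (-0.48000)) / (-1.65580 − (-0.64080)) = 1.27000 − (-2.89765)/(-1.01500) = -1.58483
g(-1.58483) = -6.30818
t₃ = -1.58483 − (-6.30818)·(-1.58483 − 1.27000) / (-6.30818 − (-1.65580)) = -1.58483 − (18.00878)/(-4.65238) = 2.28604

-1.585, 2.286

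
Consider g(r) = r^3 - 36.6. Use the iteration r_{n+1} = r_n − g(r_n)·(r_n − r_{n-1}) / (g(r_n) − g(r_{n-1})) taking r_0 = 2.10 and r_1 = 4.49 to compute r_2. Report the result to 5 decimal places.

g(2.10) = -27.3390000, g(4.49) = 53.9188490
r_2 = 4.4900000 − 53.9188490·(4.4900000 − 2.1000000) / (53.9188490 − (-27.3390000)) = 4.4900000 − (128.8660491)/(81.2578490) = 2.9041095

2.90411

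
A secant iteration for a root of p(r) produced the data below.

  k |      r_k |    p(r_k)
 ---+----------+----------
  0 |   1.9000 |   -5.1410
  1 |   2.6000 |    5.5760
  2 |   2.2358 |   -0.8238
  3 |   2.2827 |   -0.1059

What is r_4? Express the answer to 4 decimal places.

2.2896

r_4 = 2.2827 − (-0.1059)·(2.2827 − 2.2358) / (-0.1059 − (-0.8238))
   = 2.2827 − (-0.004967)/(0.717900) = 2.289618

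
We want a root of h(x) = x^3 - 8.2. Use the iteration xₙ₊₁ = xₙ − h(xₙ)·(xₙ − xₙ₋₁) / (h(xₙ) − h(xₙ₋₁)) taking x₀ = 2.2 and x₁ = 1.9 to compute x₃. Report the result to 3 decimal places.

h(2.2) = 2.44800, h(1.9) = -1.34100
x₂ = 1.90000 − (-1.34100)·(1.90000 − 2.20000) / (-1.34100 − 2.44800) = 1.90000 − (0.40230)/(-3.78900) = 2.00618
h(2.00618) = -0.12566
x₃ = 2.00618 − (-0.12566)·(2.00618 − 1.90000) / (-0.12566 − (-1.34100)) = 2.00618 − (-0.01334)/(1.21534) = 2.01715

2.017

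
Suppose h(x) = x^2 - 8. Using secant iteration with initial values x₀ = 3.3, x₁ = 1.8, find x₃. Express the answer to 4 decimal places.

h(3.3) = 2.890000, h(1.8) = -4.760000
x₂ = 1.800000 − (-4.760000)·(1.800000 − 3.300000) / (-4.760000 − 2.890000) = 1.800000 − (7.140000)/(-7.650000) = 2.733333
h(2.733333) = -0.528889
x₃ = 2.733333 − (-0.528889)·(2.733333 − 1.800000) / (-0.528889 − (-4.760000)) = 2.733333 − (-0.493630)/(4.231111) = 2.850000

2.8500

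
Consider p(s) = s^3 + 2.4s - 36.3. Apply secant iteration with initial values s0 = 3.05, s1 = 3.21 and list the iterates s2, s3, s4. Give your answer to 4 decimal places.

p(3.05) = -0.607375, p(3.21) = 4.480161
s2 = 3.210000 − 4.480161·(3.210000 − 3.050000) / (4.480161 − (-0.607375)) = 3.210000 − (0.716826)/(5.087536) = 3.069102
p(3.069102) = -0.025108
s3 = 3.069102 − (-0.025108)·(3.069102 − 3.210000) / (-0.025108 − 4.480161) = 3.069102 − (0.003538)/(-4.505269) = 3.069887
p(3.069887) = -0.001029
s4 = 3.069887 − (-0.001029)·(3.069887 − 3.069102) / (-0.001029 − (-0.025108)) = 3.069887 − (-0.000001)/(0.024080) = 3.069920

3.0691, 3.0699, 3.0699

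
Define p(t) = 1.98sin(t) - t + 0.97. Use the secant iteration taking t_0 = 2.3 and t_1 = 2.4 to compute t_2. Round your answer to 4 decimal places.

p(2.3) = 0.146496, p(2.4) = -0.092583
t_2 = 2.400000 − (-0.092583)·(2.400000 − 2.300000) / (-0.092583 − 0.146496) = 2.400000 − (-0.009258)/(-0.239079) = 2.361275

2.3613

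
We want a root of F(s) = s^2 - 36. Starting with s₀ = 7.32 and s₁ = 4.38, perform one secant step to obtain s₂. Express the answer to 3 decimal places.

F(7.32) = 17.58240, F(4.38) = -16.81560
s₂ = 4.38000 − (-16.81560)·(4.38000 − 7.32000) / (-16.81560 − 17.58240) = 4.38000 − (49.43786)/(-34.39800) = 5.81723

5.817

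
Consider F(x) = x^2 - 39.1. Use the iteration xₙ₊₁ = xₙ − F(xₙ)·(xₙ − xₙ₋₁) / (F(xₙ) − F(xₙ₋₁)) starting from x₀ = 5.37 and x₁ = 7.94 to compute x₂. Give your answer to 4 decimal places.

F(5.37) = -10.263100, F(7.94) = 23.943600
x₂ = 7.940000 − 23.943600·(7.940000 − 5.370000) / (23.943600 − (-10.263100)) = 7.940000 − (61.535052)/(34.206700) = 6.141082

6.1411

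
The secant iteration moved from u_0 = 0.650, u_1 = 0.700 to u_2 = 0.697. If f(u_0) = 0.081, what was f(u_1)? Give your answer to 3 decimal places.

The secant line through (0.650, 0.081) and (0.700, f(u_1)) crosses zero at u_2 = 0.697.
So (0.650, 0.081), (0.700, f(u_1)), (0.697, 0) are collinear:
f(u_1) = 0.081 · (0.700 − 0.697) / (0.650 − 0.697) = 0.081 · (0.00300)/(-0.04700) = -0.00517

-0.005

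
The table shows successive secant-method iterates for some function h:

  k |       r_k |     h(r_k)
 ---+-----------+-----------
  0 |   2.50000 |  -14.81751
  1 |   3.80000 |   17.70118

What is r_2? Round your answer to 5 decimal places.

3.09236

r_2 = 3.80000 − 17.70118·(3.80000 − 2.50000) / (17.70118 − (-14.81751))
   = 3.80000 − (23.0115340)/(32.5186900) = 3.0923597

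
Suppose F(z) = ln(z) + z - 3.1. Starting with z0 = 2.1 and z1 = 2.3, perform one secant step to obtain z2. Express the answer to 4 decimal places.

F(2.1) = -0.258063, F(2.3) = 0.032909
z2 = 2.300000 − 0.032909·(2.300000 − 2.100000) / (0.032909 − (-0.258063)) = 2.300000 − (0.006582)/(0.290972) = 2.277380

2.2774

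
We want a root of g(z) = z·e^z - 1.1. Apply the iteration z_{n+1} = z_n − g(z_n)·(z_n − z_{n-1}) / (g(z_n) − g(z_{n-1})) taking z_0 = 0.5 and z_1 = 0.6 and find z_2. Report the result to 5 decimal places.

g(0.5) = -0.2756394, g(0.6) = -0.0067287
z_2 = 0.6000000 − (-0.0067287)·(0.6000000 − 0.5000000) / (-0.0067287 − (-0.2756394)) = 0.6000000 − (-0.0006729)/(0.2689106) = 0.6025022

0.60250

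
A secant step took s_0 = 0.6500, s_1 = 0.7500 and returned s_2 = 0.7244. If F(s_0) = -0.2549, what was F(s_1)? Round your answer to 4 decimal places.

0.0877

The secant line through (0.6500, -0.2549) and (0.7500, F(s_1)) crosses zero at s_2 = 0.7244.
So (0.6500, -0.2549), (0.7500, F(s_1)), (0.7244, 0) are collinear:
F(s_1) = -0.2549 · (0.7500 − 0.7244) / (0.6500 − 0.7244) = -0.2549 · (0.025600)/(-0.074400) = 0.087708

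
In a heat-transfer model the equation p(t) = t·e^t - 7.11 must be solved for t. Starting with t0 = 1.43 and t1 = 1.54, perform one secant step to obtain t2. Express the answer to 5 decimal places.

p(1.43) = -1.1344602, p(1.54) = 0.0734690
t2 = 1.5400000 − 0.0734690·(1.5400000 − 1.4300000) / (0.0734690 − (-1.1344602)) = 1.5400000 − (0.0080816)/(1.2079292) = 1.5333095

1.53331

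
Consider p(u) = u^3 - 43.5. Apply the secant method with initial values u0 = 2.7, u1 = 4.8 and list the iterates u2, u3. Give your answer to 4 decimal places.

3.2502, 3.4365

p(2.7) = -23.817000, p(4.8) = 67.092000
u2 = 4.800000 − 67.092000·(4.800000 − 2.700000) / (67.092000 − (-23.817000)) = 4.800000 − (140.893200)/(90.909000) = 3.250173
p(3.250173) = -9.166385
u3 = 3.250173 − (-9.166385)·(3.250173 − 4.800000) / (-9.166385 − 67.092000) = 3.250173 − (14.206308)/(-76.258385) = 3.436465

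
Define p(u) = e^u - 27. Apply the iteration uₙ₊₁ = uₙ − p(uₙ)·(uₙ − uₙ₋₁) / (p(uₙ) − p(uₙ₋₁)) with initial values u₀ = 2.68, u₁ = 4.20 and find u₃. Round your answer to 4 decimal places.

3.1953

p(2.68) = -12.414907, p(4.20) = 39.686331
u₂ = 4.200000 − 39.686331·(4.200000 − 2.680000) / (39.686331 − (-12.414907)) = 4.200000 − (60.323223)/(52.101238) = 3.042192
p(3.042192) = -6.048880
u₃ = 3.042192 − (-6.048880)·(3.042192 − 4.200000) / (-6.048880 − 39.686331) = 3.042192 − (7.003440)/(-45.735211) = 3.195322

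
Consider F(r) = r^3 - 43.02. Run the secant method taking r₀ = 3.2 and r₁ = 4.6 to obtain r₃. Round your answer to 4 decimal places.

F(3.2) = -10.252000, F(4.6) = 54.316000
r₂ = 4.600000 − 54.316000·(4.600000 − 3.200000) / (54.316000 − (-10.252000)) = 4.600000 − (76.042400)/(64.568000) = 3.422290
F(3.422290) = -2.937915
r₃ = 3.422290 − (-2.937915)·(3.422290 − 4.600000) / (-2.937915 − 54.316000) = 3.422290 − (3.460013)/(-57.253915) = 3.482722

3.4827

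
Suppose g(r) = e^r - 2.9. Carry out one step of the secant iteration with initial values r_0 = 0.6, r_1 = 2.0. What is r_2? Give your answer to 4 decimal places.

g(0.6) = -1.077881, g(2.0) = 4.489056
r_2 = 2.000000 − 4.489056·(2.000000 − 0.600000) / (4.489056 − (-1.077881)) = 2.000000 − (6.284679)/(5.566937) = 0.871071

0.8711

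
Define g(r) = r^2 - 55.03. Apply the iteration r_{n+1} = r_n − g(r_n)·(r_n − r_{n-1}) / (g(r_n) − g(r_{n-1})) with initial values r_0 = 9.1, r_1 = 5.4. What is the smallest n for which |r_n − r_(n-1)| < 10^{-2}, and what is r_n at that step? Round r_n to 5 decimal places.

g(9.1) = 27.7800000, g(5.4) = -25.8700000
r_2 = 5.4000000 − (-25.8700000)·(-3.7000000)/(-53.6500000) = 7.1841379;  |Δ| = 1.7841379
g(7.1841379) = -3.4181622
r_3 = 7.1841379 − (-3.4181622)·(1.7841379)/(22.4518378) = 7.4557626;  |Δ| = 0.2716247
g(7.4557626) = 0.5583958
r_4 = 7.4557626 − 0.5583958·(0.2716247)/(3.9765580) = 7.4176205;  |Δ| = 0.0381420
g(7.4176205) = -0.0089055
r_5 = 7.4176205 − (-0.0089055)·(-0.0381420)/(-0.5673013) = 7.4182193;  |Δ| = 0.0005988
|r_5 − r_4| = 0.0005988 < 10^{-2}

n = 5, r_n = 7.41822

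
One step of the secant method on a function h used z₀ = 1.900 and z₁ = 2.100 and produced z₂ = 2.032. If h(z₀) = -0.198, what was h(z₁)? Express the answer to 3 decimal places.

The secant line through (1.900, -0.198) and (2.100, h(z₁)) crosses zero at z₂ = 2.032.
So (1.900, -0.198), (2.100, h(z₁)), (2.032, 0) are collinear:
h(z₁) = -0.198 · (2.100 − 2.032) / (1.900 − 2.032) = -0.198 · (0.06800)/(-0.13200) = 0.10200

0.102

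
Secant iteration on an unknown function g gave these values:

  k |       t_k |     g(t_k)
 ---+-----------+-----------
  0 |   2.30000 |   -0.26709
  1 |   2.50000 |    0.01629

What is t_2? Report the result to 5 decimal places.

t_2 = 2.50000 − 0.01629·(2.50000 − 2.30000) / (0.01629 − (-0.26709))
   = 2.50000 − (0.0032580)/(0.2833800) = 2.4885031

2.48850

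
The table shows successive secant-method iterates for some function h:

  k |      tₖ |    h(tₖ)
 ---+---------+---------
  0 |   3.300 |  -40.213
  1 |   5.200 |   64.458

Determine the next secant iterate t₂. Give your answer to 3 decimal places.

t₂ = 5.200 − 64.458·(5.200 − 3.300) / (64.458 − (-40.213))
   = 5.200 − (122.47020)/(104.67100) = 4.02995

4.030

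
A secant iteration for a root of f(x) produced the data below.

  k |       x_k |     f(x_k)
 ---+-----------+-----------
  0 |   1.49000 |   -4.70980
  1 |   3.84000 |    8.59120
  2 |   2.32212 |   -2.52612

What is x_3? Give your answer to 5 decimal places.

x_3 = 2.32212 − (-2.52612)·(2.32212 − 3.84000) / (-2.52612 − 8.59120)
   = 2.32212 − (3.8343470)/(-11.1173200) = 2.6670185

2.66702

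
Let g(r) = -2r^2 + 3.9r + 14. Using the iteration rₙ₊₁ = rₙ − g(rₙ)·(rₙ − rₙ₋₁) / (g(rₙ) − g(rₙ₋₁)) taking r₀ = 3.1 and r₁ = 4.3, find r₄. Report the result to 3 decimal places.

3.795

g(3.1) = 6.87000, g(4.3) = -6.21000
r₂ = 4.30000 − (-6.21000)·(4.30000 − 3.10000) / (-6.21000 − 6.87000) = 4.30000 − (-7.45200)/(-13.08000) = 3.73028
g(3.73028) = 0.71817
r₃ = 3.73028 − 0.71817·(3.73028 − 4.30000) / (0.71817 − (-6.21000)) = 3.73028 − (-0.40916)/(6.92817) = 3.78933
g(3.78933) = 0.06032
r₄ = 3.78933 − 0.06032·(3.78933 − 3.73028) / (0.06032 − 0.71817) = 3.78933 − (0.00356)/(-0.65785) = 3.79475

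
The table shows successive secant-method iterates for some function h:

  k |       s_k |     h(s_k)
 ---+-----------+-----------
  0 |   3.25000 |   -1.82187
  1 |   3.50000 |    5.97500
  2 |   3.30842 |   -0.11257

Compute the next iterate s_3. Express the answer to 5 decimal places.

s_3 = 3.30842 − (-0.11257)·(3.30842 − 3.50000) / (-0.11257 − 5.97500)
   = 3.30842 − (0.0215662)/(-6.0875700) = 3.3119627

3.31196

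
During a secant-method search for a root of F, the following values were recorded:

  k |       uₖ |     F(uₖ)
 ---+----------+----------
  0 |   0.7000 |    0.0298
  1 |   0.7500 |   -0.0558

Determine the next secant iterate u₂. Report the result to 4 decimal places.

0.7174

u₂ = 0.7500 − (-0.0558)·(0.7500 − 0.7000) / (-0.0558 − 0.0298)
   = 0.7500 − (-0.002790)/(-0.085600) = 0.717407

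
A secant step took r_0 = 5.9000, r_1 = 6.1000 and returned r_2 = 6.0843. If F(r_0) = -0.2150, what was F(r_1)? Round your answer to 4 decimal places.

0.0183

The secant line through (5.9000, -0.2150) and (6.1000, F(r_1)) crosses zero at r_2 = 6.0843.
So (5.9000, -0.2150), (6.1000, F(r_1)), (6.0843, 0) are collinear:
F(r_1) = -0.2150 · (6.1000 − 6.0843) / (5.9000 − 6.0843) = -0.2150 · (0.015700)/(-0.184300) = 0.018315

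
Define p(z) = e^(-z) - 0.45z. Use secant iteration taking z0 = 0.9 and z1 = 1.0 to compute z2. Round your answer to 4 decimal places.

p(0.9) = 0.001570, p(1.0) = -0.082121
z2 = 1.000000 − (-0.082121)·(1.000000 − 0.900000) / (-0.082121 − 0.001570) = 1.000000 − (-0.008212)/(-0.083690) = 0.901876

0.9019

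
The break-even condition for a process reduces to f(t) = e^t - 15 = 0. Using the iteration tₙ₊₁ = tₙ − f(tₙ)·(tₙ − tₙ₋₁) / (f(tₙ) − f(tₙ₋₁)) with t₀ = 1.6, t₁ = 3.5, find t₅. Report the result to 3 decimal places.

f(1.6) = -10.04697, f(3.5) = 18.11545
t₂ = 3.50000 − 18.11545·(3.50000 − 1.60000) / (18.11545 − (-10.04697)) = 3.50000 − (34.41936)/(28.16242) = 2.27783
f(2.27783) = -5.24454
t₃ = 2.27783 − (-5.24454)·(2.27783 − 3.50000) / (-5.24454 − 18.11545) = 2.27783 − (6.40974)/(-23.36000) = 2.55222
f(2.55222) = -2.16448
t₄ = 2.55222 − (-2.16448)·(2.55222 − 2.27783) / (-2.16448 − (-5.24454)) = 2.55222 − (-0.59391)/(3.08007) = 2.74504
f(2.74504) = 0.56524
t₅ = 2.74504 − 0.56524·(2.74504 − 2.55222) / (0.56524 − (-2.16448)) = 2.74504 − (0.10899)/(2.72972) = 2.70511

2.705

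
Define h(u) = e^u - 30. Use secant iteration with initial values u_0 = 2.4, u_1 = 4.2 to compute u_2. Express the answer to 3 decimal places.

3.014

h(2.4) = -18.97682, h(4.2) = 36.68633
u_2 = 4.20000 − 36.68633·(4.20000 − 2.40000) / (36.68633 − (-18.97682)) = 4.20000 − (66.03540)/(55.66315) = 3.01366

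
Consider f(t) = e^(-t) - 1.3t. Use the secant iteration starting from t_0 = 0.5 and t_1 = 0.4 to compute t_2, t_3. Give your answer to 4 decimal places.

f(0.5) = -0.043469, f(0.4) = 0.150320
t_2 = 0.400000 − 0.150320·(0.400000 − 0.500000) / (0.150320 − (-0.043469)) = 0.400000 − (-0.015032)/(0.193789) = 0.477569
f(0.477569) = -0.000550
t_3 = 0.477569 − (-0.000550)·(0.477569 − 0.400000) / (-0.000550 − 0.150320) = 0.477569 − (-0.000043)/(-0.150870) = 0.477286

0.4776, 0.4773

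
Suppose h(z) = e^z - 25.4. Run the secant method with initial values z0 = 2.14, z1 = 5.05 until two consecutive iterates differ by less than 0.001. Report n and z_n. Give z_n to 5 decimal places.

n = 8, z_n = 3.23475

h(2.14) = -16.9005624, h(5.05) = 130.6224645
z2 = 5.0500000 − 130.6224645·(2.9100000)/(147.5230269) = 2.4733760;  |Δ| = 2.5766240
h(2.4733760) = -13.5375731
z3 = 2.4733760 − (-13.5375731)·(-2.5766240)/(-144.1600376) = 2.7153379;  |Δ| = 0.2419619
h(2.7153379) = -10.2902853
z4 = 2.7153379 − (-10.2902853)·(0.2419619)/(3.2472878) = 3.4820876;  |Δ| = 0.7667497
h(3.4820876) = 7.1275553
z5 = 3.4820876 − 7.1275553·(0.7667497)/(17.4178406) = 3.1683259;  |Δ| = 0.3137617
h(3.1683259) = -1.6323381
z6 = 3.1683259 − (-1.6323381)·(-0.3137617)/(-8.7598934) = 3.2267930;  |Δ| = 0.0584671
h(3.2267930) = -0.2012859
z7 = 3.2267930 − (-0.2012859)·(0.0584671)/(1.4310522) = 3.2350167;  |Δ| = 0.0082237
h(3.2350167) = 0.0067961
z8 = 3.2350167 − 0.0067961·(0.0082237)/(0.2080820) = 3.2347481;  |Δ| = 0.0002686
|z8 − z7| = 0.0002686 < 0.001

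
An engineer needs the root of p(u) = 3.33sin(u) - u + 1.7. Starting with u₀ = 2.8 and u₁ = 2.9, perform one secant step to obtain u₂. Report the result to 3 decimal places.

p(2.8) = 0.01551, p(2.9) = -0.40330
u₂ = 2.90000 − (-0.40330)·(2.90000 − 2.80000) / (-0.40330 − 0.01551) = 2.90000 − (-0.04033)/(-0.41881) = 2.80370

2.804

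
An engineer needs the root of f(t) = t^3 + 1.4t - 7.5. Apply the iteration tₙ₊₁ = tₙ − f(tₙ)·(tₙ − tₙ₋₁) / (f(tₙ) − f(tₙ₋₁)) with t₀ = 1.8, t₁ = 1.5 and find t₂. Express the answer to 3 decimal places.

f(1.8) = 0.85200, f(1.5) = -2.02500
t₂ = 1.50000 − (-2.02500)·(1.50000 − 1.80000) / (-2.02500 − 0.85200) = 1.50000 − (0.60750)/(-2.87700) = 1.71116

1.711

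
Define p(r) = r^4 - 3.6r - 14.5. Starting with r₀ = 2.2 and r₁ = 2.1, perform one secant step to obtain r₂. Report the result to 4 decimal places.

2.1722

p(2.2) = 1.005600, p(2.1) = -2.611900
r₂ = 2.100000 − (-2.611900)·(2.100000 − 2.200000) / (-2.611900 − 1.005600) = 2.100000 − (0.261190)/(-3.617500) = 2.172202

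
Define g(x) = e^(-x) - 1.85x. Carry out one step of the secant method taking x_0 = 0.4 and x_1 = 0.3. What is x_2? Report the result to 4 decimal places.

0.3727

g(0.4) = -0.069680, g(0.3) = 0.185818
x_2 = 0.300000 − 0.185818·(0.300000 − 0.400000) / (0.185818 − (-0.069680)) = 0.300000 − (-0.018582)/(0.255498) = 0.372728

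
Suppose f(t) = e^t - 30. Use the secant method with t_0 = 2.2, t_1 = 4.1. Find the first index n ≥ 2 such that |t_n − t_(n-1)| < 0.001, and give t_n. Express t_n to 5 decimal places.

n = 7, t_n = 3.40120

f(2.2) = -20.9749865, f(4.1) = 30.3402876
t_2 = 4.1000000 − 30.3402876·(1.9000000)/(51.3152741) = 2.9766201;  |Δ| = 1.1233799
f(2.9766201) = -10.3786135
t_3 = 2.9766201 − (-10.3786135)·(-1.1233799)/(-40.7189011) = 3.2629521;  |Δ| = 0.2863320
f(3.2629521) = -3.8734471
t_4 = 3.2629521 − (-3.8734471)·(0.2863320)/(6.5051664) = 3.4334462;  |Δ| = 0.1704940
f(3.4334462) = 0.9832325
t_5 = 3.4334462 − 0.9832325·(0.1704940)/(4.8566796) = 3.3989297;  |Δ| = 0.0345164
f(3.3989297) = -0.0679523
t_6 = 3.3989297 − (-0.0679523)·(-0.0345164)/(-1.0511847) = 3.4011610;  |Δ| = 0.0022313
f(3.4011610) = -0.0010914
t_7 = 3.4011610 − (-0.0010914)·(0.0022313)/(0.0668608) = 3.4011974;  |Δ| = 0.0000364
|t_7 − t_6| = 0.0000364 < 0.001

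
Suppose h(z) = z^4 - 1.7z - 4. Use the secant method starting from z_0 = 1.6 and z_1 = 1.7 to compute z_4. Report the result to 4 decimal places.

1.6112

h(1.6) = -0.166400, h(1.7) = 1.462100
z_2 = 1.700000 − 1.462100·(1.700000 − 1.600000) / (1.462100 − (-0.166400)) = 1.700000 − (0.146210)/(1.628500) = 1.610218
h(1.610218) = -0.014748
z_3 = 1.610218 − (-0.014748)·(1.610218 − 1.700000) / (-0.014748 − 1.462100) = 1.610218 − (0.001324)/(-1.476848) = 1.611115
h(1.611115) = -0.001287
z_4 = 1.611115 − (-0.001287)·(1.611115 − 1.610218) / (-0.001287 − (-0.014748)) = 1.611115 − (-0.000001)/(0.013461) = 1.611200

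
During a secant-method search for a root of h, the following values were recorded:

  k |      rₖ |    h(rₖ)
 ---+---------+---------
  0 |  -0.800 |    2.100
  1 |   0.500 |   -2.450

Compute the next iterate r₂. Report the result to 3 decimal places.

-0.200

r₂ = 0.500 − (-2.450)·(0.500 − (-0.800)) / (-2.450 − 2.100)
   = 0.500 − (-3.18500)/(-4.55000) = -0.20000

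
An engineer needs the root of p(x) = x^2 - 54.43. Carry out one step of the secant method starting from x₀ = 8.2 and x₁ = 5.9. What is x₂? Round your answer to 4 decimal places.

p(8.2) = 12.810000, p(5.9) = -19.620000
x₂ = 5.900000 − (-19.620000)·(5.900000 − 8.200000) / (-19.620000 − 12.810000) = 5.900000 − (45.126000)/(-32.430000) = 7.291489

7.2915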